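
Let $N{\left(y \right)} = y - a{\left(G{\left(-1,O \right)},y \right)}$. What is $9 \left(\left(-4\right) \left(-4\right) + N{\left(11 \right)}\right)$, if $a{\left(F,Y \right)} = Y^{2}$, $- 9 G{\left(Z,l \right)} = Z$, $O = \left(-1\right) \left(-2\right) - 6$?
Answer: $-846$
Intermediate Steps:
$O = -4$ ($O = 2 - 6 = -4$)
$G{\left(Z,l \right)} = - \frac{Z}{9}$
$N{\left(y \right)} = y - y^{2}$
$9 \left(\left(-4\right) \left(-4\right) + N{\left(11 \right)}\right) = 9 \left(\left(-4\right) \left(-4\right) + 11 \left(1 - 11\right)\right) = 9 \left(16 + 11 \left(1 - 11\right)\right) = 9 \left(16 + 11 \left(-10\right)\right) = 9 \left(16 - 110\right) = 9 \left(-94\right) = -846$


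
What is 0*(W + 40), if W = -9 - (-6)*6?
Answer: 0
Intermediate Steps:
W = 27 (W = -9 - 1*(-36) = -9 + 36 = 27)
0*(W + 40) = 0*(27 + 40) = 0*67 = 0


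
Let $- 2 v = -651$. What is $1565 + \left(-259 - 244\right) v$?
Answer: $- \frac{324323}{2} \approx -1.6216 \cdot 10^{5}$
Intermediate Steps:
$v = \frac{651}{2}$ ($v = \left(- \frac{1}{2}\right) \left(-651\right) = \frac{651}{2} \approx 325.5$)
$1565 + \left(-259 - 244\right) v = 1565 + \left(-259 - 244\right) \frac{651}{2} = 1565 - \frac{327453}{2} = - \frac{324323}{2}$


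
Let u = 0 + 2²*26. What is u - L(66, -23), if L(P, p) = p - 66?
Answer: 193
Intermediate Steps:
u = 104 (u = 0 + 4*26 = 0 + 104 = 104)
L(P, p) = -66 + p
u - L(66, -23) = 104 - (-66 - 23) = 104 - 1*(-89) = 104 + 89 = 193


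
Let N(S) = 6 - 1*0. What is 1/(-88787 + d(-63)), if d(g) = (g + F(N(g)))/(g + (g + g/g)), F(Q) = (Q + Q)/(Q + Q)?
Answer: -125/11098313 ≈ -1.1263e-5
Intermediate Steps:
N(S) = 6 (N(S) = 6 + 0 = 6)
F(Q) = 1 (F(Q) = (2*Q)/((2*Q)) = (2*Q)*(1/(2*Q)) = 1)
d(g) = (1 + g)/(1 + 2*g) (d(g) = (g + 1)/(g + (g + g/g)) = (1 + g)/(g + (g + 1)) = (1 + g)/(g + (1 + g)) = (1 + g)/(1 + 2*g))
1/(-88787 + d(-63)) = 1/(-88787 + (1 - 63)/(1 + 2*(-63))) = 1/(-88787 - 62/(1 - 126)) = 1/(-88787 - 62/(-125)) = 1/(-88787 - 1/125*(-62)) = 1/(-88787 + 62/125) = 1/(-11098313/125) = -125/11098313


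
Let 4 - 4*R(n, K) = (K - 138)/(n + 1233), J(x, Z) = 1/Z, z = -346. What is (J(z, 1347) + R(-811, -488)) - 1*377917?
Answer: -429640184633/1136868 ≈ -3.7792e+5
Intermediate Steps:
R(n, K) = 1 - (-138 + K)/(4*(1233 + n)) (R(n, K) = 1 - (K - 138)/(4*(n + 1233)) = 1 - (-138 + K)/(4*(1233 + n)))
(J(z, 1347) + R(-811, -488)) - 1*377917 = (1/1347 + (5070 - 1*(-488) + 4*(-811))/(4*(1233 - 811))) - 1*377917 = (1/1347 + (1/4)*(5070 + 488 - 3244)/422) - 377917 = (1/1347 + (1/4)*(1/422)*2314) - 377917 = (1/1347 + 1157/844) - 377917 = 1559323/1136868 - 377917 = -429640184633/1136868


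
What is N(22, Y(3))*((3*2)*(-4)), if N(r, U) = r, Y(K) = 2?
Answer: -528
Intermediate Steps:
N(22, Y(3))*((3*2)*(-4)) = 22*((3*2)*(-4)) = 22*(6*(-4)) = 22*(-24) = -528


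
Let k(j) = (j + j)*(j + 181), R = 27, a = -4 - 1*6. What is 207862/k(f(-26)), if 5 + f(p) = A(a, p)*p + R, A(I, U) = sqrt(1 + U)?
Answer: -646139027/505083428 + 1519990875*I/505083428 ≈ -1.2793 + 3.0094*I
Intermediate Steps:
a = -10 (a = -4 - 6 = -10)
f(p) = 22 + p*sqrt(1 + p) (f(p) = -5 + (sqrt(1 + p)*p + 27) = -5 + (p*sqrt(1 + p) + 27) = -5 + (27 + p*sqrt(1 + p)) = 22 + p*sqrt(1 + p))
k(j) = 2*j*(181 + j) (k(j) = (2*j)*(181 + j) = 2*j*(181 + j))
207862/k(f(-26)) = 207862/((2*(22 - 26*sqrt(1 - 26))*(181 + (22 - 26*sqrt(1 - 26))))) = 207862/((2*(22 - 130*I)*(181 + (22 - 130*I)))) = 207862/((2*(22 - 130*I)*(203 - 130*I))) = 207862*((22 + 130*I)*(203 + 130*I)/2020333712) = 103931*(22 + 130*I)*(203 + 130*I)/1010166856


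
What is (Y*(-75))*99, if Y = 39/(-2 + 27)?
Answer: -11583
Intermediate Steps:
Y = 39/25 ≈ 1.5600
(Y*(-75))*99 = ((39/25)*(-75))*99 = -117*99 = -11583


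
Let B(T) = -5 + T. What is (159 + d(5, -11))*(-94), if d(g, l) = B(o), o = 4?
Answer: -14852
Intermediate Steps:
d(g, l) = -1 (d(g, l) = -5 + 4 = -1)
(159 + d(5, -11))*(-94) = (159 - 1)*(-94) = 158*(-94) = -14852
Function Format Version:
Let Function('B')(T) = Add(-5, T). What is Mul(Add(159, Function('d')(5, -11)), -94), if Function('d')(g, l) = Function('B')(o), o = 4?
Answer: -14852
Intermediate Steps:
Function('d')(g, l) = -1 (Function('d')(g, l) = Add(-5, 4) = -1)
Mul(Add(159, Function('d')(5, -11)), -94) = Mul(Add(159, -1), -94) = Mul(158, -94) = -14852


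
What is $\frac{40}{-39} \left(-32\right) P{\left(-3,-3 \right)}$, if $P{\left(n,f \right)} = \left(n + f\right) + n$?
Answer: $- \frac{3840}{13} \approx -295.38$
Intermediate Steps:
$P{\left(n,f \right)} = f + 2 n$ ($P{\left(n,f \right)} = \left(f + n\right) + n = f + 2 n$)
$\frac{40}{-39} \left(-32\right) P{\left(-3,-3 \right)} = \frac{40}{-39} \left(-32\right) \left(-3 + 2 \left(-3\right)\right) = 40 \left(- \frac{1}{39}\right) \left(-32\right) \left(-3 - 6\right) = \left(- \frac{40}{39}\right) \left(-32\right) \left(-9\right) = \frac{1280}{39} \left(-9\right) = - \frac{3840}{13}$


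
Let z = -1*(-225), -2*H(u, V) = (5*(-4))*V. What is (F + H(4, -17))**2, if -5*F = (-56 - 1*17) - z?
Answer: 304704/25 ≈ 12188.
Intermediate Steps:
H(u, V) = 10*V (H(u, V) = -5*(-4)*V/2 = -(-10)*V = 10*V)
z = 225
F = 298/5 (F = -((-56 - 1*17) - 1*225)/5 = -((-56 - 17) - 225)/5 = -(-73 - 225)/5 = -1/5*(-298) = 298/5 ≈ 59.600)
(F + H(4, -17))**2 = (298/5 + 10*(-17))**2 = (298/5 - 170)**2 = (-552/5)**2 = 304704/25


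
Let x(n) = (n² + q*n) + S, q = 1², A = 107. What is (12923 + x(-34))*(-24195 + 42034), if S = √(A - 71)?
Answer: 250655789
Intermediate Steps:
S = 6 (S = √(107 - 71) = √36 = 6)
q = 1
x(n) = 6 + n + n² (x(n) = (n² + 1*n) + 6 = (n² + n) + 6 = (n + n²) + 6 = 6 + n + n²)
(12923 + x(-34))*(-24195 + 42034) = (12923 + (6 - 34 + (-34)²))*(-24195 + 42034) = (12923 + (6 - 34 + 1156))*17839 = (12923 + 1128)*17839 = 14051*17839 = 250655789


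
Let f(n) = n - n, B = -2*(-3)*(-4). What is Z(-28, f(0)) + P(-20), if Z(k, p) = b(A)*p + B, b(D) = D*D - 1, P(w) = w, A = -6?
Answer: -44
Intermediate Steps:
B = -24 (B = 6*(-4) = -24)
b(D) = -1 + D² (b(D) = D² - 1 = -1 + D²)
f(n) = 0
Z(k, p) = -24 + 35*p (Z(k, p) = (-1 + (-6)²)*p - 24 = (-1 + 36)*p - 24 = 35*p - 24 = -24 + 35*p)
Z(-28, f(0)) + P(-20) = (-24 + 35*0) - 20 = (-24 + 0) - 20 = -24 - 20 = -44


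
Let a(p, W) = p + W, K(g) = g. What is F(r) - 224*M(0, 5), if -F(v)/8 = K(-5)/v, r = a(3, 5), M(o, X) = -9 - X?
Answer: 3141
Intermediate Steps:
a(p, W) = W + p
r = 8 (r = 5 + 3 = 8)
F(v) = 40/v (F(v) = -(-40)/v = 40/v)
F(r) - 224*M(0, 5) = 40/8 - 224*(-9 - 1*5) = 40*(⅛) - 224*(-9 - 5) = 5 - 224*(-14) = 5 + 3136 = 3141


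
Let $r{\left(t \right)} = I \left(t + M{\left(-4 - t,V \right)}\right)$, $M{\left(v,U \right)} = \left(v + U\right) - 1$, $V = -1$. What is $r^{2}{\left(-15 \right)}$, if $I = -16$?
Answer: $9216$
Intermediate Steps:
$M{\left(v,U \right)} = -1 + U + v$ ($M{\left(v,U \right)} = \left(U + v\right) - 1 = -1 + U + v$)
$r{\left(t \right)} = 96$ ($r{\left(t \right)} = - 16 \left(t - \left(6 + t\right)\right) = \left(-16\right) \left(-6\right) = 96$)
$r^{2}{\left(-15 \right)} = 96^{2} = 9216$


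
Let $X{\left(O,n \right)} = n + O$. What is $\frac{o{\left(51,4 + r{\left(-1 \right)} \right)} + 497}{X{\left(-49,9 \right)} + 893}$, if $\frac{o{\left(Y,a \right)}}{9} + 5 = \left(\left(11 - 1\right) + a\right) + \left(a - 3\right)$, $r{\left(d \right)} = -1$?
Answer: $\frac{569}{853} \approx 0.66706$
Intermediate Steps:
$X{\left(O,n \right)} = O + n$
$o{\left(Y,a \right)} = 18 + 18 a$ ($o{\left(Y,a \right)} = -45 + 9 \left(\left(\left(11 - 1\right) + a\right) + \left(a - 3\right)\right) = -45 + 9 \left(\left(10 + a\right) + \left(-3 + a\right)\right) = -45 + 9 \left(7 + 2 a\right) = -45 + \left(63 + 18 a\right) = 18 + 18 a$)
$\frac{o{\left(51,4 + r{\left(-1 \right)} \right)} + 497}{X{\left(-49,9 \right)} + 893} = \frac{\left(18 + 18 \left(4 - 1\right)\right) + 497}{\left(-49 + 9\right) + 893} = \frac{\left(18 + 18 \cdot 3\right) + 497}{-40 + 893} = \frac{\left(18 + 54\right) + 497}{853} = \left(72 + 497\right) \frac{1}{853} = 569 \cdot \frac{1}{853} = \frac{569}{853}$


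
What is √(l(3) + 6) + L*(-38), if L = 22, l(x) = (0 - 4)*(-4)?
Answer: -836 + √22 ≈ -831.31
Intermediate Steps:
l(x) = 16 (l(x) = -4*(-4) = 16)
√(l(3) + 6) + L*(-38) = √(16 + 6) + 22*(-38) = √22 - 836 = -836 + √22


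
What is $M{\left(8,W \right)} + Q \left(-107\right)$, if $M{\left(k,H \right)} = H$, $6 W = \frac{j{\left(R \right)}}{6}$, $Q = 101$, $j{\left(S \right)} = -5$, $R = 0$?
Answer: $- \frac{389057}{36} \approx -10807.0$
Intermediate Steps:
$W = - \frac{5}{36}$ ($W = \frac{\left(-5\right) \frac{1}{6}}{6} = \frac{1}{6} \left(- \frac{5}{6}\right) = - \frac{5}{36} \approx -0.13889$)
$M{\left(8,W \right)} + Q \left(-107\right) = - \frac{5}{36} + 101 \left(-107\right) = - \frac{5}{36} - 10807 = - \frac{389057}{36}$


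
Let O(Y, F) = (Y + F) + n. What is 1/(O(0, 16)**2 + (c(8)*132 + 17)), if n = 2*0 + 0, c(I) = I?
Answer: 1/1329 ≈ 0.00075245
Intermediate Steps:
n = 0 (n = 0 + 0 = 0)
O(Y, F) = F + Y (O(Y, F) = (Y + F) + 0 = (F + Y) + 0 = F + Y)
1/(O(0, 16)**2 + (c(8)*132 + 17)) = 1/((16 + 0)**2 + (8*132 + 17)) = 1/(16**2 + (1056 + 17)) = 1/(256 + 1073) = 1/1329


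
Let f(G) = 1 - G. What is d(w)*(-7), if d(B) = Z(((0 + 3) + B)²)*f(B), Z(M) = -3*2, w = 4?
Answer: -126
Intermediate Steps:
Z(M) = -6
d(B) = -6 + 6*B (d(B) = -6*(1 - B) = -6 + 6*B)
d(w)*(-7) = (-6 + 6*4)*(-7) = (-6 + 24)*(-7) = 18*(-7) = -126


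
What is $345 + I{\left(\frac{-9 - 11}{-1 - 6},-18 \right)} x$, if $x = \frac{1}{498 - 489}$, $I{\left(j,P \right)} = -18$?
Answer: $343$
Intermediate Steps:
$x = \frac{1}{9} \approx 0.11111$
$345 + I{\left(\frac{-9 - 11}{-1 - 6},-18 \right)} x = 345 - 2 = 343$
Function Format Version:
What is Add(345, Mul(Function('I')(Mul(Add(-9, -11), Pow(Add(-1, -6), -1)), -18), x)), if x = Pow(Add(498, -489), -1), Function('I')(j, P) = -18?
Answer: 343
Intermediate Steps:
x = Rational(1, 9) (x = Pow(9, -1) = Rational(1, 9) ≈ 0.11111)
Add(345, Mul(Function('I')(Mul(Add(-9, -11), Pow(Add(-1, -6), -1)), -18), x)) = Add(345, Mul(-18, Rational(1, 9))) = Add(345, -2) = 343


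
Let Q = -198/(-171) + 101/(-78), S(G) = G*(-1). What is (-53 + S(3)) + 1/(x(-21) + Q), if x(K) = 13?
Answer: -1066046/19063 ≈ -55.922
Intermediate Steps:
S(G) = -G
Q = -203/1482 (Q = -198*(-1/171) + 101*(-1/78) = 22/19 - 101/78 = -203/1482 ≈ -0.13698)
(-53 + S(3)) + 1/(x(-21) + Q) = (-53 - 1*3) + 1/(13 - 203/1482) = (-53 - 3) + 1/(19063/1482) = -56 + 1482/19063 = -1066046/19063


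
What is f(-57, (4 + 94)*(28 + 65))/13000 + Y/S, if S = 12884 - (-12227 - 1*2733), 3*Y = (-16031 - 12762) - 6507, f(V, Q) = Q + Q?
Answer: 66482581/67869750 ≈ 0.97956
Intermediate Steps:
f(V, Q) = 2*Q
Y = -35300/3 (Y = ((-16031 - 12762) - 6507)/3 = (-28793 - 6507)/3 = (1/3)*(-35300) = -35300/3 ≈ -11767.)
S = 27844 (S = 12884 - (-12227 - 2733) = 12884 - 1*(-14960) = 12884 + 14960 = 27844)
f(-57, (4 + 94)*(28 + 65))/13000 + Y/S = (2*((4 + 94)*(28 + 65)))/13000 - 35300/3/27844 = (2*(98*93))*(1/13000) - 35300/3*1/27844 = (2*9114)*(1/13000) - 8825/20883 = 18228*(1/13000) - 8825/20883 = 4557/3250 - 8825/20883 = 66482581/67869750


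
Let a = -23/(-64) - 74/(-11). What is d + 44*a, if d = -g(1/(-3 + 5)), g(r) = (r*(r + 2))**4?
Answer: 79199/256 ≈ 309.37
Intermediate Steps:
a = 4989/704 (a = -23*(-1/64) - 74*(-1/11) = 23/64 + 74/11 = 4989/704 ≈ 7.0866)
g(r) = r**4*(2 + r)**4 (g(r) = (r*(2 + r))**4 = r**4*(2 + r)**4)
d = -625/256 (d = -(1/(-3 + 5))**4*(2 + 1/(-3 + 5))**4 = -(1/2)**4*(2 + 1/2)**4 = -(5/2)**4/16 = -625/(16*16) = -1*625/256 = -625/256 ≈ -2.4414)
d + 44*a = -625/256 + 44*(4989/704) = -625/256 + 4989/16 = 79199/256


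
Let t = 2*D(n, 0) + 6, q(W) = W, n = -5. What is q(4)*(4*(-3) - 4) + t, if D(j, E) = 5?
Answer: -48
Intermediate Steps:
t = 16 (t = 2*5 + 6 = 10 + 6 = 16)
q(4)*(4*(-3) - 4) + t = 4*(4*(-3) - 4) + 16 = 4*(-12 - 4) + 16 = 4*(-16) + 16 = -64 + 16 = -48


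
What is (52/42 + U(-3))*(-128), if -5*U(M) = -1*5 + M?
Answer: -38144/105 ≈ -363.28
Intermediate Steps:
U(M) = 1 - M/5 (U(M) = -(-1*5 + M)/5 = -(-5 + M)/5 = 1 - M/5)
(52/42 + U(-3))*(-128) = (52/42 + (1 - ⅕*(-3)))*(-128) = (52*(1/42) + (1 + ⅗))*(-128) = (26/21 + 8/5)*(-128) = (298/105)*(-128) = -38144/105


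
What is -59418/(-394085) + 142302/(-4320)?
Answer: -1860746597/56748240 ≈ -32.789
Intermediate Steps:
-59418/(-394085) + 142302/(-4320) = -59418*(-1/394085) + 142302*(-1/4320) = 59418/394085 - 23717/720 = -1860746597/56748240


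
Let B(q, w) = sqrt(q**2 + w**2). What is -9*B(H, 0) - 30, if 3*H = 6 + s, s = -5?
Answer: -33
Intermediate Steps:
H = 1/3 (H = (6 - 5)/3 = (1/3)*1 = 1/3 ≈ 0.33333)
-9*B(H, 0) - 30 = -9*sqrt((1/3)**2 + 0**2) - 30 = -9*sqrt(1/9 + 0) - 30 = -9*sqrt(1/9) - 30 = -9*1/3 - 30 = -3 - 30 = -33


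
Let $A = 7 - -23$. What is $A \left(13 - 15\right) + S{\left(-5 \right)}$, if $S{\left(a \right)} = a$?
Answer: $-65$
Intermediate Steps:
$A = 30$ ($A = 7 + 23 = 30$)
$A \left(13 - 15\right) + S{\left(-5 \right)} = 30 \left(13 - 15\right) - 5 = 30 \left(-2\right) - 5 = -60 - 5 = -65$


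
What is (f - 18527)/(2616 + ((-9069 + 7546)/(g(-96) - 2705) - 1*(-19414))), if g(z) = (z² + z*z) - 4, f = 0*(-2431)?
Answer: -291300021/346376167 ≈ -0.84099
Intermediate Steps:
f = 0
g(z) = -4 + 2*z² (g(z) = (z² + z²) - 4 = 2*z² - 4 = -4 + 2*z²)
(f - 18527)/(2616 + ((-9069 + 7546)/(g(-96) - 2705) - 1*(-19414))) = (0 - 18527)/(2616 + ((-9069 + 7546)/((-4 + 2*(-96)²) - 2705) - 1*(-19414))) = -18527/(2616 + (-1523/((-4 + 2*9216) - 2705) + 19414)) = -18527/(2616 + (-1523/((-4 + 18432) - 2705) + 19414)) = -18527/(2616 + (-1523/(18428 - 2705) + 19414)) = -18527/(2616 + (-1523/15723 + 19414)) = -18527/(2616 + 305244799/15723) = -18527/346376167/15723 = -18527*15723/346376167 = -291300021/346376167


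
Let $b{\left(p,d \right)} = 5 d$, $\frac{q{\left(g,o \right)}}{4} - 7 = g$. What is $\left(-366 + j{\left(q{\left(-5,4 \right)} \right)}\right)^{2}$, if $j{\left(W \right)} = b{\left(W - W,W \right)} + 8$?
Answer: $101124$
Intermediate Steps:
$q{\left(g,o \right)} = 28 + 4 g$
$j{\left(W \right)} = 8 + 5 W$ ($j{\left(W \right)} = 5 W + 8 = 8 + 5 W$)
$\left(-366 + j{\left(q{\left(-5,4 \right)} \right)}\right)^{2} = \left(-366 + \left(8 + 5 \left(28 + 4 \left(-5\right)\right)\right)\right)^{2} = \left(-366 + \left(8 + 5 \left(28 - 20\right)\right)\right)^{2} = \left(-366 + \left(8 + 5 \cdot 8\right)\right)^{2} = \left(-366 + \left(8 + 40\right)\right)^{2} = \left(-366 + 48\right)^{2} = \left(-318\right)^{2} = 101124$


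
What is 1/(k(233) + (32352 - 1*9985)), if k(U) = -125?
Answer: 1/22242 ≈ 4.4960e-5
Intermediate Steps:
1/(k(233) + (32352 - 1*9985)) = 1/(-125 + (32352 - 1*9985)) = 1/(-125 + (32352 - 9985)) = 1/(-125 + 22367) = 1/22242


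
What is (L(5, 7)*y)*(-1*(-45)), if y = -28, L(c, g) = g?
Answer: -8820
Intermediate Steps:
(L(5, 7)*y)*(-1*(-45)) = (7*(-28))*(-1*(-45)) = -196*45 = -8820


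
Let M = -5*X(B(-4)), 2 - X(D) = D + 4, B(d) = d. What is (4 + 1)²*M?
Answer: -250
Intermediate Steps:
X(D) = -2 - D (X(D) = 2 - (D + 4) = 2 - (4 + D) = 2 + (-4 - D) = -2 - D)
M = -10 (M = -5*(-2 - 1*(-4)) = -5*(-2 + 4) = -5*2 = -10)
(4 + 1)²*M = (4 + 1)²*(-10) = 5²*(-10) = 25*(-10) = -250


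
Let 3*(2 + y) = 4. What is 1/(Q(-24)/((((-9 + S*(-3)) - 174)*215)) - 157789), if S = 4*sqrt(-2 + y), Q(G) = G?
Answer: 215*(-8*sqrt(6) + 183*I)/(-6208208181*I + 271397080*sqrt(6)) ≈ -6.3376e-6 + 2.6645e-15*I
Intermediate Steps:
y = -2/3 (y = -2 + (1/3)*4 = -2 + 4/3 = -2/3 ≈ -0.66667)
S = 8*I*sqrt(6)/3 (S = 4*sqrt(-2 - 2/3) = 4*sqrt(-8/3) = 4*(2*I*sqrt(6)/3) = 8*I*sqrt(6)/3 ≈ 6.532*I)
1/(Q(-24)/((((-9 + S*(-3)) - 174)*215)) - 157789) = 1/(-24*1/(215*((-9 + (8*I*sqrt(6)/3)*(-3)) - 174)) - 157789) = 1/(-24*1/(215*((-9 - 8*I*sqrt(6)) - 174)) - 157789) = 1/(-24*1/(215*(-183 - 8*I*sqrt(6))) - 157789) = 1/(-24/(-39345 - 1720*I*sqrt(6)) - 157789) = 1/(-157789 - 24/(-39345 - 1720*I*sqrt(6)))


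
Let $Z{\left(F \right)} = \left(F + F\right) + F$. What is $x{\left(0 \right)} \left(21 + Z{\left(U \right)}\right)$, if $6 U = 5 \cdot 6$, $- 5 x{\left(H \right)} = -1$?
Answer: $\frac{36}{5} \approx 7.2$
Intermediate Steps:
$x{\left(H \right)} = \frac{1}{5}$ ($x{\left(H \right)} = \left(- \frac{1}{5}\right) \left(-1\right) = \frac{1}{5}$)
$U = 5$ ($U = \frac{5 \cdot 6}{6} = \frac{1}{6} \cdot 30 = 5$)
$Z{\left(F \right)} = 3 F$ ($Z{\left(F \right)} = 2 F + F = 3 F$)
$x{\left(0 \right)} \left(21 + Z{\left(U \right)}\right) = \frac{21 + 3 \cdot 5}{5} = \frac{21 + 15}{5} = \frac{1}{5} \cdot 36 = \frac{36}{5}$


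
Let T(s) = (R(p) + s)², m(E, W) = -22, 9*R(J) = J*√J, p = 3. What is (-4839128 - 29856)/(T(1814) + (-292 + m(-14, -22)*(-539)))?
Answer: -144703580097624/98138445194017 + 52994021856*√3/98138445194017 ≈ -1.4735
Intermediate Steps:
R(J) = J^(3/2)/9 (R(J) = (J*√J)/9 = J^(3/2)/9)
T(s) = (s + √3/3)² (T(s) = (3^(3/2)/9 + s)² = ((3*√3)/9 + s)² = (√3/3 + s)² = (s + √3/3)²)
(-4839128 - 29856)/(T(1814) + (-292 + m(-14, -22)*(-539))) = (-4839128 - 29856)/((√3 + 3*1814)²/9 + (-292 - 22*(-539))) = -4868984/((√3 + 5442)²/9 + (-292 + 11858)) = -4868984/((5442 + √3)²/9 + 11566) = -4868984/(11566 + (5442 + √3)²/9)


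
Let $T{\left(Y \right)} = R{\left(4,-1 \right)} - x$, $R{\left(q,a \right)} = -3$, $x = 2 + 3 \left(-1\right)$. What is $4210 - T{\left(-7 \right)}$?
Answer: $4212$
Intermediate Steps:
$x = -1$ ($x = 2 - 3 = -1$)
$T{\left(Y \right)} = -2$ ($T{\left(Y \right)} = -3 - -1 = -3 + 1 = -2$)
$4210 - T{\left(-7 \right)} = 4210 - -2 = 4210 + 2 = 4212$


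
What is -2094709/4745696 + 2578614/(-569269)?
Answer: -13429771043065/2701577616224 ≈ -4.9711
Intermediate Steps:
-2094709/4745696 + 2578614/(-569269) = -2094709*1/4745696 + 2578614*(-1/569269) = -2094709/4745696 - 2578614/569269 = -13429771043065/2701577616224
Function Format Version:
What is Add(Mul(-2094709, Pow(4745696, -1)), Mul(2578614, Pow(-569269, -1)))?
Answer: Rational(-13429771043065, 2701577616224) ≈ -4.9711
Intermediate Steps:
Add(Mul(-2094709, Pow(4745696, -1)), Mul(2578614, Pow(-569269, -1))) = Add(Mul(-2094709, Rational(1, 4745696)), Mul(2578614, Rational(-1, 569269))) = Add(Rational(-2094709, 4745696), Rational(-2578614, 569269)) = Rational(-13429771043065, 2701577616224)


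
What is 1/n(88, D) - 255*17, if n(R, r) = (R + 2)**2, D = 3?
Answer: -35113499/8100 ≈ -4335.0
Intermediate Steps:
n(R, r) = (2 + R)**2
1/n(88, D) - 255*17 = 1/((2 + 88)**2) - 255*17 = 1/(90**2) - 1*4335 = 1/8100 - 4335 = -35113499/8100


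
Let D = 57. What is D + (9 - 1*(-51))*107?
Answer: 6477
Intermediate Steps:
D + (9 - 1*(-51))*107 = 57 + (9 - 1*(-51))*107 = 57 + (9 + 51)*107 = 57 + 60*107 = 57 + 6420 = 6477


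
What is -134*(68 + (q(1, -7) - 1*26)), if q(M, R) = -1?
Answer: -5494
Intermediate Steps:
-134*(68 + (q(1, -7) - 1*26)) = -134*(68 + (-1 - 1*26)) = -134*(68 + (-1 - 26)) = -134*(68 - 27) = -134*41 = -5494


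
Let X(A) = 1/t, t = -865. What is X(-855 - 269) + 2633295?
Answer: 2277800174/865 ≈ 2.6333e+6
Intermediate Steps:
X(A) = -1/865 (X(A) = 1/(-865) = -1/865)
X(-855 - 269) + 2633295 = -1/865 + 2633295 = 2277800174/865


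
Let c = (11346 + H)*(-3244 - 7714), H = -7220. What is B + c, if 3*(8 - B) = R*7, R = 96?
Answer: -45212924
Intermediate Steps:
c = -45212708 (c = (11346 - 7220)*(-3244 - 7714) = 4126*(-10958) = -45212708)
B = -216 (B = 8 - 32*7 = 8 - ⅓*672 = 8 - 224 = -216)
B + c = -216 - 45212708 = -45212924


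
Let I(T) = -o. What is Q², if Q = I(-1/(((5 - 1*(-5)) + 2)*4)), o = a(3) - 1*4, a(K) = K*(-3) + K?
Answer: 100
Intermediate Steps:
a(K) = -2*K (a(K) = -3*K + K = -2*K)
o = -10 (o = -2*3 - 1*4 = -6 - 4 = -10)
I(T) = 10 (I(T) = -1*(-10) = 10)
Q = 10
Q² = 10² = 100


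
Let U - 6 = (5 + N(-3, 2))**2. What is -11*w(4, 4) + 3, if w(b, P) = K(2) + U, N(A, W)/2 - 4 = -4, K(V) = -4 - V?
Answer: -272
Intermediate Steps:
N(A, W) = 0 (N(A, W) = 8 + 2*(-4) = 8 - 8 = 0)
U = 31 (U = 6 + (5 + 0)**2 = 6 + 5**2 = 6 + 25 = 31)
w(b, P) = 25 (w(b, P) = (-4 - 1*2) + 31 = (-4 - 2) + 31 = -6 + 31 = 25)
-11*w(4, 4) + 3 = -11*25 + 3 = -275 + 3 = -272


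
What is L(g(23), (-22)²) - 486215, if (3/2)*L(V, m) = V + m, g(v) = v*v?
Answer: -1456619/3 ≈ -4.8554e+5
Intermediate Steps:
g(v) = v²
L(V, m) = 2*V/3 + 2*m/3 (L(V, m) = 2*(V + m)/3 = 2*V/3 + 2*m/3)
L(g(23), (-22)²) - 486215 = ((⅔)*23² + (⅔)*(-22)²) - 486215 = ((⅔)*529 + (⅔)*484) - 486215 = (1058/3 + 968/3) - 486215 = 2026/3 - 486215 = -1456619/3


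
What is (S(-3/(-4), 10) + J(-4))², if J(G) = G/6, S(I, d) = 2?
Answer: 16/9 ≈ 1.7778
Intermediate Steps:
J(G) = G/6 (J(G) = G*(⅙) = G/6)
(S(-3/(-4), 10) + J(-4))² = (2 + (⅙)*(-4))² = (2 - ⅔)² = (4/3)² = 16/9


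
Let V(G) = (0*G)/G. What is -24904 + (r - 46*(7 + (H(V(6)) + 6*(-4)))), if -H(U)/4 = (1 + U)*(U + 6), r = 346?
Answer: -22672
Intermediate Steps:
V(G) = 0 (V(G) = 0/G = 0)
H(U) = -4*(1 + U)*(6 + U) (H(U) = -4*(1 + U)*(U + 6) = -4*(1 + U)*(6 + U))
-24904 + (r - 46*(7 + (H(V(6)) + 6*(-4)))) = -24904 + (346 - 46*(7 + ((-24 - 28*0 - 4*0**2) + 6*(-4)))) = -24904 + (346 - 46*(7 + ((-24 + 0 - 4*0) - 24))) = -24904 + (346 - 46*(7 + ((-24 + 0 + 0) - 24))) = -24904 + (346 - 46*(7 + (-24 - 24))) = -24904 + (346 - 46*(7 - 48)) = -24904 + (346 - 46*(-41)) = -24904 + (346 - 1*(-1886)) = -24904 + (346 + 1886) = -24904 + 2232 = -22672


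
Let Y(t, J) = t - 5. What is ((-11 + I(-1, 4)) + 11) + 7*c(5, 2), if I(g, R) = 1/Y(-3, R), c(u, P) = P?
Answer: 111/8 ≈ 13.875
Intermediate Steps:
Y(t, J) = -5 + t
I(g, R) = -1/8 (I(g, R) = 1/(-5 - 3) = 1/(-8) = -1/8)
((-11 + I(-1, 4)) + 11) + 7*c(5, 2) = ((-11 - 1/8) + 11) + 7*2 = (-89/8 + 11) + 14 = -1/8 + 14 = 111/8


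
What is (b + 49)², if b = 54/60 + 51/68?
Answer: 1026169/400 ≈ 2565.4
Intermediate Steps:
b = 33/20 (b = 54*(1/60) + 51*(1/68) = 9/10 + ¾ = 33/20 ≈ 1.6500)
(b + 49)² = (33/20 + 49)² = (1013/20)² = 1026169/400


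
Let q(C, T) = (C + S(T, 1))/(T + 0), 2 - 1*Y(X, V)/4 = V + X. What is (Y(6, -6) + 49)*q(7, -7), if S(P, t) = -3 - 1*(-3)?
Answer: -57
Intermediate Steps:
S(P, t) = 0 (S(P, t) = -3 + 3 = 0)
Y(X, V) = 8 - 4*V - 4*X (Y(X, V) = 8 - 4*(V + X) = 8 + (-4*V - 4*X) = 8 - 4*V - 4*X)
q(C, T) = C/T (q(C, T) = (C + 0)/(T + 0) = C/T)
(Y(6, -6) + 49)*q(7, -7) = ((8 - 4*(-6) - 4*6) + 49)*(7/(-7)) = ((8 + 24 - 24) + 49)*(7*(-⅐)) = (8 + 49)*(-1) = 57*(-1) = -57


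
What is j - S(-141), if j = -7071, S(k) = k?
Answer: -6930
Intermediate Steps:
j - S(-141) = -7071 - 1*(-141) = -7071 + 141 = -6930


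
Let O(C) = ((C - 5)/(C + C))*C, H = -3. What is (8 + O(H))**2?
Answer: 16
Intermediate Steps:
O(C) = -5/2 + C/2 (O(C) = ((-5 + C)/((2*C)))*C = ((-5 + C)*(1/(2*C)))*C = ((-5 + C)/(2*C))*C = -5/2 + C/2)
(8 + O(H))**2 = (8 + (-5/2 + (1/2)*(-3)))**2 = (8 + (-5/2 - 3/2))**2 = (8 - 4)**2 = 4**2 = 16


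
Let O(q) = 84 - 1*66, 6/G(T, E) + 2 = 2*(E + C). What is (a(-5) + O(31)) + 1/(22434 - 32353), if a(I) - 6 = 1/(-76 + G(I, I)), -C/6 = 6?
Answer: 253389709/10563735 ≈ 23.987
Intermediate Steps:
C = -36 (C = -6*6 = -36)
G(T, E) = 6/(-74 + 2*E) (G(T, E) = 6/(-2 + 2*(E - 36)) = 6/(-2 + 2*(-36 + E)) = 6/(-2 + (-72 + 2*E)) = 6/(-74 + 2*E))
O(q) = 18 (O(q) = 84 - 66 = 18)
a(I) = 6 + 1/(-76 + 3/(-37 + I))
(a(-5) + O(31)) + 1/(22434 - 32353) = ((16853 - 455*(-5))/(2815 - 76*(-5)) + 18) + 1/(22434 - 32353) = ((16853 + 2275)/(2815 + 380) + 18) + 1/(-9919) = (19128/3195 + 18) - 1/9919 = ((1/3195)*19128 + 18) - 1/9919 = (6376/1065 + 18) - 1/9919 = 25546/1065 - 1/9919 = 253389709/10563735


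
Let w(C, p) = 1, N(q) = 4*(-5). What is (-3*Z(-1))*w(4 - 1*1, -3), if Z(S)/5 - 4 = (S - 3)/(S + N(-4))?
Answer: -440/7 ≈ -62.857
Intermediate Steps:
N(q) = -20
Z(S) = 20 + 5*(-3 + S)/(-20 + S) (Z(S) = 20 + 5*((S - 3)/(S - 20)) = 20 + 5*((-3 + S)/(-20 + S)) = 20 + 5*(-3 + S)/(-20 + S))
(-3*Z(-1))*w(4 - 1*1, -3) = -15*(-83 + 5*(-1))/(-20 - 1)*1 = -15*(-83 - 5)/(-21)*1 = -15*(-1)*(-88)/21*1 = -3*440/21*1 = -440/7*1 = -440/7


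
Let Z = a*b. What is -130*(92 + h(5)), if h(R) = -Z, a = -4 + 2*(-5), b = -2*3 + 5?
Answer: -10140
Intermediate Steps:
b = -1 (b = -6 + 5 = -1)
a = -14 (a = -4 - 10 = -14)
Z = 14 (Z = -14*(-1) = 14)
h(R) = -14 (h(R) = -1*14 = -14)
-130*(92 + h(5)) = -130*(92 - 14) = -130*78 = -10140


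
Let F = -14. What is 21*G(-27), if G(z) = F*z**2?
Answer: -214326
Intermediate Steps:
G(z) = -14*z**2
21*G(-27) = 21*(-14*(-27)**2) = 21*(-14*729) = 21*(-10206) = -214326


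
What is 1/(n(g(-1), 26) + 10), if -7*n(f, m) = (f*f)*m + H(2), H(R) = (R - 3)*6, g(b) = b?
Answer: 7/50 ≈ 0.14000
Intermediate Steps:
H(R) = -18 + 6*R (H(R) = (-3 + R)*6 = -18 + 6*R)
n(f, m) = 6/7 - m*f²/7 (n(f, m) = -((f*f)*m + (-18 + 6*2))/7 = -(f²*m + (-18 + 12))/7 = -(m*f² - 6)/7 = -(-6 + m*f²)/7 = 6/7 - m*f²/7)
1/(n(g(-1), 26) + 10) = 1/((6/7 - ⅐*26*(-1)²) + 10) = 1/((6/7 - ⅐*26*1) + 10) = 1/((6/7 - 26/7) + 10) = 1/(-20/7 + 10) = 1/(50/7) = 7/50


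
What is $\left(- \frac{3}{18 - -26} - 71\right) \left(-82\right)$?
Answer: $\frac{128207}{22} \approx 5827.6$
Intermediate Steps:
$\left(- \frac{3}{18 - -26} - 71\right) \left(-82\right) = \left(- \frac{3}{18 + 26} - 71\right) \left(-82\right) = \left(- \frac{3}{44} - 71\right) \left(-82\right) = \left(- \frac{3127}{44}\right) \left(-82\right) = \frac{128207}{22}$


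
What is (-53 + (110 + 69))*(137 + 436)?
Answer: 72198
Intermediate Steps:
(-53 + (110 + 69))*(137 + 436) = (-53 + 179)*573 = 126*573 = 72198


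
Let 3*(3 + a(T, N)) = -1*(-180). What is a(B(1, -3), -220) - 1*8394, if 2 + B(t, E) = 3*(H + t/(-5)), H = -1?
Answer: -8337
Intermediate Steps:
B(t, E) = -5 - 3*t/5 (B(t, E) = -2 + 3*(-1 + t/(-5)) = -2 + 3*(-1 + t*(-⅕)) = -2 + 3*(-1 - t/5) = -2 + (-3 - 3*t/5) = -5 - 3*t/5)
a(T, N) = 57 (a(T, N) = -3 + (-1*(-180))/3 = -3 + (⅓)*180 = -3 + 60 = 57)
a(B(1, -3), -220) - 1*8394 = 57 - 1*8394 = 57 - 8394 = -8337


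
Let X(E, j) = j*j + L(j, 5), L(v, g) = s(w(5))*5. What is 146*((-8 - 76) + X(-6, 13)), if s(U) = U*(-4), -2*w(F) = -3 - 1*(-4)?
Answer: 13870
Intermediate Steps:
w(F) = -½ (w(F) = -(-3 - 1*(-4))/2 = -(-3 + 4)/2 = -½*1 = -½)
s(U) = -4*U
L(v, g) = 10 (L(v, g) = -4*(-½)*5 = 2*5 = 10)
X(E, j) = 10 + j² (X(E, j) = j*j + 10 = j² + 10 = 10 + j²)
146*((-8 - 76) + X(-6, 13)) = 146*((-8 - 76) + (10 + 13²)) = 146*(-84 + (10 + 169)) = 146*(-84 + 179) = 146*95 = 13870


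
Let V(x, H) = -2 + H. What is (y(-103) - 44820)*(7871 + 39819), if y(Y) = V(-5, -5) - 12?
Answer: -2138371910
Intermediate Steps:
y(Y) = -19 (y(Y) = (-2 - 5) - 12 = -7 - 12 = -19)
(y(-103) - 44820)*(7871 + 39819) = (-19 - 44820)*(7871 + 39819) = -44839*47690 = -2138371910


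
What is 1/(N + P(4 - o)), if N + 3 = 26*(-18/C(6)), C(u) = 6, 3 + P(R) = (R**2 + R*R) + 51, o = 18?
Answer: 1/359 ≈ 0.0027855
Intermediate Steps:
P(R) = 48 + 2*R**2 (P(R) = -3 + ((R**2 + R*R) + 51) = -3 + ((R**2 + R**2) + 51) = -3 + (2*R**2 + 51) = -3 + (51 + 2*R**2) = 48 + 2*R**2)
N = -81 (N = -3 + 26*(-18/6) = -3 + 26*(-18*1/6) = -3 + 26*(-3) = -3 - 78 = -81)
1/(N + P(4 - o)) = 1/(-81 + (48 + 2*(4 - 1*18)**2)) = 1/(-81 + (48 + 2*(4 - 18)**2)) = 1/(-81 + (48 + 2*(-14)**2)) = 1/(-81 + (48 + 2*196)) = 1/(-81 + (48 + 392)) = 1/(-81 + 440) = 1/359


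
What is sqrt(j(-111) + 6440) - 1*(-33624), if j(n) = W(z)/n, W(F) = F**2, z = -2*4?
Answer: 33624 + 2*sqrt(19835034)/111 ≈ 33704.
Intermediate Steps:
z = -8
j(n) = 64/n (j(n) = (-8)**2/n = 64/n)
sqrt(j(-111) + 6440) - 1*(-33624) = sqrt(64/(-111) + 6440) - 1*(-33624) = sqrt(64*(-1/111) + 6440) + 33624 = sqrt(-64/111 + 6440) + 33624 = sqrt(714776/111) + 33624 = 2*sqrt(19835034)/111 + 33624 = 33624 + 2*sqrt(19835034)/111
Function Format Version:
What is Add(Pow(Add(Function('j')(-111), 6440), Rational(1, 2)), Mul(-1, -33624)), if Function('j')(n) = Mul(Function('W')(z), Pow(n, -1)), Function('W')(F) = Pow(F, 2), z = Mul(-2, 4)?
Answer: Add(33624, Mul(Rational(2, 111), Pow(19835034, Rational(1, 2)))) ≈ 33704.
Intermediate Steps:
z = -8
Function('j')(n) = Mul(64, Pow(n, -1)) (Function('j')(n) = Mul(Pow(-8, 2), Pow(n, -1)) = Mul(64, Pow(n, -1)))
Add(Pow(Add(Function('j')(-111), 6440), Rational(1, 2)), Mul(-1, -33624)) = Add(Pow(Add(Mul(64, Pow(-111, -1)), 6440), Rational(1, 2)), Mul(-1, -33624)) = Add(Pow(Add(Mul(64, Rational(-1, 111)), 6440), Rational(1, 2)), 33624) = Add(Pow(Add(Rational(-64, 111), 6440), Rational(1, 2)), 33624) = Add(Pow(Rational(714776, 111), Rational(1, 2)), 33624) = Add(Mul(Rational(2, 111), Pow(19835034, Rational(1, 2))), 33624) = Add(33624, Mul(Rational(2, 111), Pow(19835034, Rational(1, 2))))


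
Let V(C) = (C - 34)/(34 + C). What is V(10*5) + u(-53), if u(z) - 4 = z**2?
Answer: 59077/21 ≈ 2813.2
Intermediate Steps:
u(z) = 4 + z**2
V(C) = (-34 + C)/(34 + C)
V(10*5) + u(-53) = (-34 + 10*5)/(34 + 10*5) + (4 + (-53)**2) = (-34 + 50)/(34 + 50) + (4 + 2809) = 16/84 + 2813 = (1/84)*16 + 2813 = 4/21 + 2813 = 59077/21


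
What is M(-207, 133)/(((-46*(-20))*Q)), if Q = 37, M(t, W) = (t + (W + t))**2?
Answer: 78961/34040 ≈ 2.3197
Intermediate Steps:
M(t, W) = (W + 2*t)**2
M(-207, 133)/(((-46*(-20))*Q)) = (133 + 2*(-207))**2/((-46*(-20)*37)) = (133 - 414)**2/((920*37)) = (-281)**2/34040 = 78961*(1/34040) = 78961/34040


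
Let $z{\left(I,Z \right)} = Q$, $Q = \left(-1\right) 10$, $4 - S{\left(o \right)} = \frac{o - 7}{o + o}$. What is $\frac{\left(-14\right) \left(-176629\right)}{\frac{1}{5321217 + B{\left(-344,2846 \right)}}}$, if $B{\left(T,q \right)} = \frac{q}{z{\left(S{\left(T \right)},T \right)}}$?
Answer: $\frac{65788167821572}{5} \approx 1.3158 \cdot 10^{13}$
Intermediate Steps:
$S{\left(o \right)} = 4 - \frac{-7 + o}{2 o}$ ($S{\left(o \right)} = 4 - \frac{o - 7}{o + o} = 4 - \frac{-7 + o}{2 o}$)
$Q = -10$
$z{\left(I,Z \right)} = -10$
$B{\left(T,q \right)} = - \frac{q}{10}$ ($B{\left(T,q \right)} = \frac{q}{-10} = q \left(- \frac{1}{10}\right) = - \frac{q}{10}$)
$\frac{\left(-14\right) \left(-176629\right)}{\frac{1}{5321217 + B{\left(-344,2846 \right)}}} = \frac{\left(-14\right) \left(-176629\right)}{\frac{1}{5321217 - \frac{1423}{5}}} = \frac{2472806}{\frac{1}{5321217 - \frac{1423}{5}}} = \frac{2472806}{\frac{1}{\frac{26604662}{5}}} = \frac{2472806}{\frac{5}{26604662}} = 2472806 \cdot \frac{26604662}{5} = \frac{65788167821572}{5}$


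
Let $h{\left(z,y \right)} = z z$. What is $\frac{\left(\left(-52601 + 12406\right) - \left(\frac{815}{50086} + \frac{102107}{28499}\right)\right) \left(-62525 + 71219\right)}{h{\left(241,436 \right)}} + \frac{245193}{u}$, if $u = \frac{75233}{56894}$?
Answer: $\frac{559496648619138159760647}{3118591135870897961} \approx 1.7941 \cdot 10^{5}$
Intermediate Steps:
$u = \frac{75233}{56894}$ ($u = 75233 \cdot \frac{1}{56894} = \frac{75233}{56894} \approx 1.3223$)
$h{\left(z,y \right)} = z^{2}$
$\frac{\left(\left(-52601 + 12406\right) - \left(\frac{815}{50086} + \frac{102107}{28499}\right)\right) \left(-62525 + 71219\right)}{h{\left(241,436 \right)}} + \frac{245193}{u} = \frac{\left(\left(-52601 + 12406\right) - \left(\frac{815}{50086} + \frac{102107}{28499}\right)\right) \left(-62525 + 71219\right)}{241^{2}} + \frac{245193}{\frac{75233}{56894}} = \frac{\left(-40195 - \frac{5137357887}{1427400914}\right) 8694}{58081} + 245193 \cdot \frac{56894}{75233} = \left(-40195 - \frac{5137357887}{1427400914}\right) 8694 \cdot \frac{1}{58081} + \frac{13950010542}{75233} = \left(- \frac{57379517096117}{1427400914}\right) 8694 \cdot \frac{1}{58081} + \frac{13950010542}{75233} = \left(- \frac{249428760816820599}{713700457}\right) \frac{1}{58081} + \frac{13950010542}{75233} = - \frac{249428760816820599}{41452436243017} + \frac{13950010542}{75233} = \frac{559496648619138159760647}{3118591135870897961}$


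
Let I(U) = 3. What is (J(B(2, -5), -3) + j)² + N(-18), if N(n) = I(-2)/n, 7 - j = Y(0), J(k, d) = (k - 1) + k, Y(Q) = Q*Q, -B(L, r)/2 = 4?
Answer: 599/6 ≈ 99.833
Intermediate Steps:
B(L, r) = -8 (B(L, r) = -2*4 = -8)
Y(Q) = Q²
J(k, d) = -1 + 2*k (J(k, d) = (-1 + k) + k = -1 + 2*k)
j = 7 (j = 7 - 1*0² = 7 - 1*0 = 7 + 0 = 7)
N(n) = 3/n
(J(B(2, -5), -3) + j)² + N(-18) = ((-1 + 2*(-8)) + 7)² + 3/(-18) = ((-1 - 16) + 7)² + 3*(-1/18) = (-17 + 7)² - ⅙ = (-10)² - ⅙ = 100 - ⅙ = 599/6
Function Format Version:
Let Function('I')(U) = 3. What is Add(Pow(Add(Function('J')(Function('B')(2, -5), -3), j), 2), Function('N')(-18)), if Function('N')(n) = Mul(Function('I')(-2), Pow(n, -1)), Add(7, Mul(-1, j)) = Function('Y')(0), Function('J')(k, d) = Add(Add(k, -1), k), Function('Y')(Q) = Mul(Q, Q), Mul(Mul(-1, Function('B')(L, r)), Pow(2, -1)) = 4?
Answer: Rational(599, 6) ≈ 99.833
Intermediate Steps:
Function('B')(L, r) = -8 (Function('B')(L, r) = Mul(-2, 4) = -8)
Function('Y')(Q) = Pow(Q, 2)
Function('J')(k, d) = Add(-1, Mul(2, k)) (Function('J')(k, d) = Add(Add(-1, k), k) = Add(-1, Mul(2, k)))
j = 7 (j = Add(7, Mul(-1, Pow(0, 2))) = Add(7, Mul(-1, 0)) = Add(7, 0) = 7)
Function('N')(n) = Mul(3, Pow(n, -1))
Add(Pow(Add(Function('J')(Function('B')(2, -5), -3), j), 2), Function('N')(-18)) = Add(Pow(Add(Add(-1, Mul(2, -8)), 7), 2), Mul(3, Pow(-18, -1))) = Add(Pow(Add(Add(-1, -16), 7), 2), Mul(3, Rational(-1, 18))) = Add(Pow(Add(-17, 7), 2), Rational(-1, 6)) = Add(Pow(-10, 2), Rational(-1, 6)) = Add(100, Rational(-1, 6)) = Rational(599, 6)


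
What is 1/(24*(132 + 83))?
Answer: 1/5160 ≈ 0.00019380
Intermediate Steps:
1/(24*(132 + 83)) = 1/(24*215) = 1/5160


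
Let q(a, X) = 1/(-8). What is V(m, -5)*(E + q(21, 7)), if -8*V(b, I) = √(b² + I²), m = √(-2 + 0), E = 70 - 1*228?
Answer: 1265*√23/64 ≈ 94.793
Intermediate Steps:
E = -158 (E = 70 - 228 = -158)
m = I*√2 (m = √(-2) = I*√2 ≈ 1.4142*I)
q(a, X) = -⅛
V(b, I) = -√(I² + b²)/8 (V(b, I) = -√(b² + I²)/8 = -√(I² + b²)/8)
V(m, -5)*(E + q(21, 7)) = (-√((-5)² + (I*√2)²)/8)*(-158 - ⅛) = -√(25 - 2)/8*(-1265/8) = -√23/8*(-1265/8) = 1265*√23/64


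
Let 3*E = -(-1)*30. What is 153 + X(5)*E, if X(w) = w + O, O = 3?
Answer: 233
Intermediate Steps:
X(w) = 3 + w (X(w) = w + 3 = 3 + w)
E = 10 (E = (-(-1)*30)/3 = (-1*(-30))/3 = (1/3)*30 = 10)
153 + X(5)*E = 153 + (3 + 5)*10 = 153 + 8*10 = 153 + 80 = 233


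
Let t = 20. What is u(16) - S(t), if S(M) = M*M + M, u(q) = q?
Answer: -404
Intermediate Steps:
S(M) = M + M² (S(M) = M² + M = M + M²)
u(16) - S(t) = 16 - 20*(1 + 20) = 16 - 20*21 = 16 - 1*420 = 16 - 420 = -404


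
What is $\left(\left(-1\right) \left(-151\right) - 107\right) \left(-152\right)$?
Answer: $-6688$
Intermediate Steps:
$\left(\left(-1\right) \left(-151\right) - 107\right) \left(-152\right) = \left(151 - 107\right) \left(-152\right) = 44 \left(-152\right) = -6688$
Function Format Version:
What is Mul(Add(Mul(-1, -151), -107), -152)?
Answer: -6688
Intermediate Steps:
Mul(Add(Mul(-1, -151), -107), -152) = Mul(Add(151, -107), -152) = Mul(44, -152) = -6688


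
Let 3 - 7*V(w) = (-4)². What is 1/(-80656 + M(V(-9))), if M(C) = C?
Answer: -7/564605 ≈ -1.2398e-5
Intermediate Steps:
V(w) = -13/7 (V(w) = 3/7 - ⅐*(-4)² = 3/7 - ⅐*16 = 3/7 - 16/7 = -13/7)
1/(-80656 + M(V(-9))) = 1/(-80656 - 13/7) = 1/(-564605/7) = -7/564605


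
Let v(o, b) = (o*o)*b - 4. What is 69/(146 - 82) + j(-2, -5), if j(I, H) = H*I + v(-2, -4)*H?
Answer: 7109/64 ≈ 111.08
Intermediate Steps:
v(o, b) = -4 + b*o**2 (v(o, b) = o**2*b - 4 = b*o**2 - 4 = -4 + b*o**2)
j(I, H) = -20*H + H*I (j(I, H) = H*I + (-4 - 4*(-2)**2)*H = H*I + (-4 - 4*4)*H = H*I + (-4 - 16)*H = H*I - 20*H = -20*H + H*I)
69/(146 - 82) + j(-2, -5) = 69/(146 - 82) - 5*(-20 - 2) = 69/64 - 5*(-22) = 69*(1/64) + 110 = 69/64 + 110 = 7109/64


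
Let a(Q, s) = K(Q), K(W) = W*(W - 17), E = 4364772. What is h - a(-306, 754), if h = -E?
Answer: -4463610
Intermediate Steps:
K(W) = W*(-17 + W)
a(Q, s) = Q*(-17 + Q)
h = -4364772 (h = -1*4364772 = -4364772)
h - a(-306, 754) = -4364772 - (-306)*(-17 - 306) = -4364772 - (-306)*(-323) = -4364772 - 1*98838 = -4364772 - 98838 = -4463610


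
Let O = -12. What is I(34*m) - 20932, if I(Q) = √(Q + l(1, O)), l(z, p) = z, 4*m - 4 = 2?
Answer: -20932 + 2*√13 ≈ -20925.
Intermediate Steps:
m = 3/2 (m = 1 + (¼)*2 = 1 + ½ = 3/2 ≈ 1.5000)
I(Q) = √(1 + Q) (I(Q) = √(Q + 1) = √(1 + Q))
I(34*m) - 20932 = √(1 + 34*(3/2)) - 20932 = √(1 + 51) - 20932 = √52 - 20932 = 2*√13 - 20932 = -20932 + 2*√13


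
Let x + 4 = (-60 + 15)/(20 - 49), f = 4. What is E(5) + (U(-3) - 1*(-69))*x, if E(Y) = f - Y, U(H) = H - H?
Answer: -4928/29 ≈ -169.93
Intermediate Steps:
U(H) = 0
E(Y) = 4 - Y
x = -71/29 (x = -4 + (-60 + 15)/(20 - 49) = -4 - 45/(-29) = -4 - 45*(-1/29) = -4 + 45/29 = -71/29 ≈ -2.4483)
E(5) + (U(-3) - 1*(-69))*x = (4 - 1*5) + (0 - 1*(-69))*(-71/29) = (4 - 5) + (0 + 69)*(-71/29) = -1 + 69*(-71/29) = -1 - 4899/29 = -4928/29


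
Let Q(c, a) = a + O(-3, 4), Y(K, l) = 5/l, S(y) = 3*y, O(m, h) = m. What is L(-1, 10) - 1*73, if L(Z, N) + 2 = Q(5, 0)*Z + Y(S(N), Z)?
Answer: -77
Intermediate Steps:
Q(c, a) = -3 + a (Q(c, a) = a - 3 = -3 + a)
L(Z, N) = -2 - 3*Z + 5/Z (L(Z, N) = -2 + ((-3 + 0)*Z + 5/Z) = -2 + (-3*Z + 5/Z) = -2 - 3*Z + 5/Z)
L(-1, 10) - 1*73 = (-2 - 3*(-1) + 5/(-1)) - 1*73 = (-2 + 3 + 5*(-1)) - 73 = (-2 + 3 - 5) - 73 = -4 - 73 = -77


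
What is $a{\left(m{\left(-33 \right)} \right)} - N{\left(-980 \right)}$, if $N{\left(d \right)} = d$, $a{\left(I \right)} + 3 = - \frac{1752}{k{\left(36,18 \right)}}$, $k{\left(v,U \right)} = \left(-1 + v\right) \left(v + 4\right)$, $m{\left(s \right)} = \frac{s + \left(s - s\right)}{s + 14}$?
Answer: $\frac{170756}{175} \approx 975.75$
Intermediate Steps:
$m{\left(s \right)} = \frac{s}{14 + s}$ ($m{\left(s \right)} = \frac{s + 0}{14 + s} = \frac{s}{14 + s}$)
$k{\left(v,U \right)} = \left(-1 + v\right) \left(4 + v\right)$
$a{\left(I \right)} = - \frac{744}{175}$ ($a{\left(I \right)} = -3 - \frac{1752}{-4 + 36^{2} + 3 \cdot 36} = -3 - \frac{1752}{-4 + 1296 + 108} = -3 - \frac{1752}{1400} = -3 - \frac{219}{175} = - \frac{744}{175}$)
$a{\left(m{\left(-33 \right)} \right)} - N{\left(-980 \right)} = - \frac{744}{175} - -980 = - \frac{744}{175} + 980 = \frac{170756}{175}$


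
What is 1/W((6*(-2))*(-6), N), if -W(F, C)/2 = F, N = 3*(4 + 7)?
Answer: -1/144 ≈ -0.0069444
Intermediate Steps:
N = 33 (N = 3*11 = 33)
W(F, C) = -2*F
1/W((6*(-2))*(-6), N) = 1/(-2*6*(-2)*(-6)) = 1/(-(-24)*(-6)) = 1/(-2*72) = 1/(-144) = -1/144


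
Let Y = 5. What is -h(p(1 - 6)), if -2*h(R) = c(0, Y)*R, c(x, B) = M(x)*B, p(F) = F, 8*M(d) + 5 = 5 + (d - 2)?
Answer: 25/8 ≈ 3.1250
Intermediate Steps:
M(d) = -¼ + d/8 (M(d) = -5/8 + (5 + (d - 2))/8 = -5/8 + (5 + (-2 + d))/8 = -5/8 + (3 + d)/8 = -5/8 + (3/8 + d/8) = -¼ + d/8)
c(x, B) = B*(-¼ + x/8) (c(x, B) = (-¼ + x/8)*B = B*(-¼ + x/8))
h(R) = 5*R/8 (h(R) = -(⅛)*5*(-2 + 0)*R/2 = -(⅛)*5*(-2)*R/2 = -(-5)*R/8 = 5*R/8)
-h(p(1 - 6)) = -5*(1 - 6)/8 = -5*(-5)/8 = -1*(-25/8) = 25/8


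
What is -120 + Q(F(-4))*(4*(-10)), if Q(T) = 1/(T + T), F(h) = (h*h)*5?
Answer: -481/4 ≈ -120.25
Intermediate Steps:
F(h) = 5*h**2 (F(h) = h**2*5 = 5*h**2)
Q(T) = 1/(2*T)
-120 + Q(F(-4))*(4*(-10)) = -120 + (1/(2*((5*(-4)**2))))*(4*(-10)) = -120 + (1/(2*((5*16))))*(-40) = -120 + ((1/2)/80)*(-40) = -120 + ((1/2)*(1/80))*(-40) = -120 + (1/160)*(-40) = -120 - 1/4 = -481/4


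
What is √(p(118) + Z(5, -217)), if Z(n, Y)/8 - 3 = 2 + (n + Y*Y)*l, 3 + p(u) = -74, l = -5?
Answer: I*√1883797 ≈ 1372.5*I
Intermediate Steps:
p(u) = -77 (p(u) = -3 - 74 = -77)
Z(n, Y) = 40 - 40*n - 40*Y² (Z(n, Y) = 24 + 8*(2 + (n + Y*Y)*(-5)) = 24 + 8*(2 + (n + Y²)*(-5)) = 24 + 8*(2 + (-5*n - 5*Y²)) = 24 + 8*(2 - 5*n - 5*Y²) = 24 + (16 - 40*n - 40*Y²) = 40 - 40*n - 40*Y²)
√(p(118) + Z(5, -217)) = √(-77 + (40 - 40*5 - 40*(-217)²)) = √(-77 + (40 - 200 - 40*47089)) = √(-77 + (40 - 200 - 1883560)) = √(-77 - 1883720) = √(-1883797) = I*√1883797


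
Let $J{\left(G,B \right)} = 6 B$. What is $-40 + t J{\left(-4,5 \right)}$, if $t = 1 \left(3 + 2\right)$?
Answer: $110$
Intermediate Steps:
$t = 5$ ($t = 1 \cdot 5 = 5$)
$-40 + t J{\left(-4,5 \right)} = -40 + 5 \cdot 6 \cdot 5 = -40 + 5 \cdot 30 = -40 + 150 = 110$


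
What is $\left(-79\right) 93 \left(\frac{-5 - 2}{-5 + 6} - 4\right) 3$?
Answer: $242451$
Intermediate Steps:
$\left(-79\right) 93 \left(\frac{-5 - 2}{-5 + 6} - 4\right) 3 = - 7347 \left(- \frac{7}{1} - 4\right) 3 = - 7347 \left(\left(-7\right) 1 - 4\right) 3 = - 7347 \left(-7 - 4\right) 3 = - 7347 \left(\left(-11\right) 3\right) = \left(-7347\right) \left(-33\right) = 242451$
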